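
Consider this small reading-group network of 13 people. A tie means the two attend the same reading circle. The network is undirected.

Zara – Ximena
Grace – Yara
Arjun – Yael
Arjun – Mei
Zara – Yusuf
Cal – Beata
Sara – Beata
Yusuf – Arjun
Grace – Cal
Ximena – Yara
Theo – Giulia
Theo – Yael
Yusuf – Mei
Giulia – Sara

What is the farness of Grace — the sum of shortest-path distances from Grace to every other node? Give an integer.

Distances from Grace: Arjun:5, Beata:2, Cal:1, Giulia:4, Mei:5, Sara:3, Theo:5, Ximena:2, Yael:6, Yara:1, Yusuf:4, Zara:3.
Sum = 5 + 2 + 1 + 4 + 5 + 3 + 5 + 2 + 6 + 1 + 4 + 3 = 41.

41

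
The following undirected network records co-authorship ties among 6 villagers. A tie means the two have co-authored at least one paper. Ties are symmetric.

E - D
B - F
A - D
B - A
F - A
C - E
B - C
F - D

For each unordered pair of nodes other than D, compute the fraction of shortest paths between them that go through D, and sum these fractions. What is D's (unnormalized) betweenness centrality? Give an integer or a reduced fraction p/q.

2

Pairs whose geodesics pass through D — F–E: 1; A–E: 1.
All other pairs contribute 0.
Summing the contributions gives betweenness(D) = 2.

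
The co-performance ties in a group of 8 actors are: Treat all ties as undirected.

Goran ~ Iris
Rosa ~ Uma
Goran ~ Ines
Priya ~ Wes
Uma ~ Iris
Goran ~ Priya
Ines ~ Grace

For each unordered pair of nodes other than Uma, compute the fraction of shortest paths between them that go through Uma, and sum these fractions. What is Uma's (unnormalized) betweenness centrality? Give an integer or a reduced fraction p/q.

6

Pairs whose geodesics pass through Uma — Wes–Rosa: 1; Iris–Rosa: 1; Grace–Rosa: 1; Rosa–Goran: 1; Rosa–Priya: 1; Rosa–Ines: 1.
All other pairs contribute 0.
Summing the contributions gives betweenness(Uma) = 6.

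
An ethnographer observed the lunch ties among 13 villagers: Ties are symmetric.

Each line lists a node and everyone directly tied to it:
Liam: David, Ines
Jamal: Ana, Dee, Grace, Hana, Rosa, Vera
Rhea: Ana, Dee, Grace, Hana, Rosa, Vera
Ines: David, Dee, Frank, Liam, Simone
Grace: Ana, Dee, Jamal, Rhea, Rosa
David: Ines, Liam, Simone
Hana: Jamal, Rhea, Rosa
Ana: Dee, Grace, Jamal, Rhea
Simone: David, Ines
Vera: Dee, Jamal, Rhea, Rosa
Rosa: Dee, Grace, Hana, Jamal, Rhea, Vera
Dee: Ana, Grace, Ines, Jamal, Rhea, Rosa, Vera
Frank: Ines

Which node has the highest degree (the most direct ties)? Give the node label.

Dee

Degrees — Ana:4, David:3, Dee:7, Frank:1, Grace:5, Hana:3, Ines:5, Jamal:6, Liam:2, Rhea:6, Rosa:6, Simone:2, Vera:4.
The maximum is 7, attained only by Dee.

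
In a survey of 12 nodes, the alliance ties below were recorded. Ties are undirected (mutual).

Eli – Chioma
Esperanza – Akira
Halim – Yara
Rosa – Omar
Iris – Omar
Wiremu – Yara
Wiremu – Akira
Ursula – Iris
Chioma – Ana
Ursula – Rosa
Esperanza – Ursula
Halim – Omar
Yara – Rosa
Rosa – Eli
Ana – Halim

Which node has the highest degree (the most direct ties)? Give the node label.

Degrees — Akira:2, Ana:2, Chioma:2, Eli:2, Esperanza:2, Halim:3, Iris:2, Omar:3, Rosa:4, Ursula:3, Wiremu:2, Yara:3.
The maximum is 4, attained only by Rosa.

Rosa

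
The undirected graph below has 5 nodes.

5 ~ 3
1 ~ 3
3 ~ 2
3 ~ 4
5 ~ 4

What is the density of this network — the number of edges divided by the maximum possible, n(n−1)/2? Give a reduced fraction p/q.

1/2

There are 5 edges and 5 nodes, so the maximum possible is C(5,2) = 10.
Density = 5/10 = 1/2.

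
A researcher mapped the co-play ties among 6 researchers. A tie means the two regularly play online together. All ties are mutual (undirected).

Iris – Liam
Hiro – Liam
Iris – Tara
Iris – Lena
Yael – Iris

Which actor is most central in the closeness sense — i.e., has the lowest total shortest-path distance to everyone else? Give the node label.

Iris

Farness (sum of distances to all others) for each node — Hiro:12, Iris:6, Lena:10, Liam:8, Tara:10, Yael:10.
The smallest farness is 6, for Iris, so Iris has the highest closeness.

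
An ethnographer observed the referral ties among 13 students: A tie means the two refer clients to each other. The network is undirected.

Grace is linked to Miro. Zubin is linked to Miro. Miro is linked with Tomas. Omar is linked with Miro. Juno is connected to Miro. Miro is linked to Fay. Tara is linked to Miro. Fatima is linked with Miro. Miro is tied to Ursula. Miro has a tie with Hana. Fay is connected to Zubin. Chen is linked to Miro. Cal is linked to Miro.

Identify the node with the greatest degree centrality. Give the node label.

Miro

Degrees — Cal:1, Chen:1, Fatima:1, Fay:2, Grace:1, Hana:1, Juno:1, Miro:12, Omar:1, Tara:1, Tomas:1, Ursula:1, Zubin:2.
The maximum is 12, attained only by Miro.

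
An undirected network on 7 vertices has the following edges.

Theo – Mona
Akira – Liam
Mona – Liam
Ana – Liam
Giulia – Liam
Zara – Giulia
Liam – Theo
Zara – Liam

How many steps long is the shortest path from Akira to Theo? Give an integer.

One shortest route is Akira – Liam – Theo, which uses 2 edges, and Akira and Theo are not directly tied, so nothing shorter exists. So d(Akira,Theo) = 2.

2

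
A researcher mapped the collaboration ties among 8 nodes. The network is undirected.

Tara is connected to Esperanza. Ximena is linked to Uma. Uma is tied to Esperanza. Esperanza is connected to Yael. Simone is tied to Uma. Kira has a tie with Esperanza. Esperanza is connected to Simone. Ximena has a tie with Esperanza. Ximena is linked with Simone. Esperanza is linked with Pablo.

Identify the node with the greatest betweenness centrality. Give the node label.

Esperanza

Unnormalized betweenness of each node: Esperanza:18, Kira:0, Pablo:0, Simone:0, Tara:0, Uma:0, Ximena:0, Yael:0.
Esperanza has the largest value, 18, making it the main broker — the node through which the most shortest paths run.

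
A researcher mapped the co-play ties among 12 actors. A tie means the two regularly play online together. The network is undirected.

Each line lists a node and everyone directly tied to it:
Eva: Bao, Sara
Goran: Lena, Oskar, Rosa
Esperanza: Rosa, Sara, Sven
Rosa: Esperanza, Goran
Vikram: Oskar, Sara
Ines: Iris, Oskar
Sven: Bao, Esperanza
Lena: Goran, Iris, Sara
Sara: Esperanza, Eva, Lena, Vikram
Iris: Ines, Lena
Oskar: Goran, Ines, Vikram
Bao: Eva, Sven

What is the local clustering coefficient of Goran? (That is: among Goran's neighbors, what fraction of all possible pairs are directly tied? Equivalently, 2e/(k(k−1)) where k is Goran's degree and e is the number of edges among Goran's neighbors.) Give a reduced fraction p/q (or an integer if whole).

Goran's neighbors: Lena, Oskar, and Rosa (k = 3).
Possible neighbor pairs: C(3,2) = 3. Edges among them: none → e = 0.
Clustering(Goran) = 0/3 = 0.

0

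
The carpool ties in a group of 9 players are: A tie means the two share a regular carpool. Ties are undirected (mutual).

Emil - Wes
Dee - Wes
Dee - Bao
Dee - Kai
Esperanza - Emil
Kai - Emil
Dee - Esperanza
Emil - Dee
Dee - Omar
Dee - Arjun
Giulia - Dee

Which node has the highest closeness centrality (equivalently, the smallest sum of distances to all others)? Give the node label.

Dee

Farness (sum of distances to all others) for each node — Arjun:15, Bao:15, Dee:8, Emil:12, Esperanza:14, Giulia:15, Kai:14, Omar:15, Wes:14.
The smallest farness is 8, for Dee, so Dee has the highest closeness.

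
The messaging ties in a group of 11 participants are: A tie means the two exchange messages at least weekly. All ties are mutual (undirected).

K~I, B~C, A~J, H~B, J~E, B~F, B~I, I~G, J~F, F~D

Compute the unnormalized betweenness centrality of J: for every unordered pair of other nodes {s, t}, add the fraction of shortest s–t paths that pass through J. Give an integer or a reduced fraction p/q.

17

Pairs whose geodesics pass through J — E–I: 1; E–D: 1; E–C: 1; E–B: 1; E–F: 1; E–G: 1; E–A: 1; E–K: 1; E–H: 1; I–A: 1; D–A: 1; C–A: 1; B–A: 1; F–A: 1 … (+3 more pairs).
All other pairs contribute 0.
Summing the contributions gives betweenness(J) = 17.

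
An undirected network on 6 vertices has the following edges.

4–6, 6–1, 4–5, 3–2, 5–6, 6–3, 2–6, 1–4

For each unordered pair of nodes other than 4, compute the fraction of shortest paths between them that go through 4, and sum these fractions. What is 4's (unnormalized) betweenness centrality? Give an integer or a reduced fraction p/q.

Pairs whose geodesics pass through 4 — 5–1: 1/2.
All other pairs contribute 0.
Summing the contributions gives betweenness(4) = 1/2.

1/2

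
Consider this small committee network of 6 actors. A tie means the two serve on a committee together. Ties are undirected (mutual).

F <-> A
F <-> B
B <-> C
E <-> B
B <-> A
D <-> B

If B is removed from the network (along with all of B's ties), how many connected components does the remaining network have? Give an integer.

4

Without B, the remaining ties split the others into: {A, F}; {C}; {D}; {E}.
That's 4 separate components.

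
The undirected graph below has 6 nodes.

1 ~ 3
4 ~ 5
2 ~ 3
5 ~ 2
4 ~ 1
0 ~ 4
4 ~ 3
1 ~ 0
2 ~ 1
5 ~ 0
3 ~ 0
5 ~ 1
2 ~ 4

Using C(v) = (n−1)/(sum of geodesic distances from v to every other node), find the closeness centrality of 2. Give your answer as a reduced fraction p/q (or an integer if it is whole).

Distances from 2: 0:2, 1:1, 3:1, 4:1, 5:1. Sum = 6.
n = 6, so closeness = 5/6.

5/6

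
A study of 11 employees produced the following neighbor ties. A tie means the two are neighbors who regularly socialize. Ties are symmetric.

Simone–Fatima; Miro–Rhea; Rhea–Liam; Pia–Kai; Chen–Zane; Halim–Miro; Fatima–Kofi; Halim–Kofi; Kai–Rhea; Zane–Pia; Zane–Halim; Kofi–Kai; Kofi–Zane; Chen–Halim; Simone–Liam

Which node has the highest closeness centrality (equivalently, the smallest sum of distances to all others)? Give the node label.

Farness (sum of distances to all others) for each node — Chen:25, Fatima:22, Halim:18, Kai:19, Kofi:17, Liam:25, Miro:21, Pia:23, Rhea:20, Simone:26, Zane:20.
The smallest farness is 17, for Kofi, so Kofi has the highest closeness.

Kofi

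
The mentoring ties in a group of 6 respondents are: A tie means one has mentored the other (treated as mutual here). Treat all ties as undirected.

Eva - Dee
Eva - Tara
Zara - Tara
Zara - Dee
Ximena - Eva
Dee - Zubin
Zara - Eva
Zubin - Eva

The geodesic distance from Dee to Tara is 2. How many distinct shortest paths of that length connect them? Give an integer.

2

The shortest distance is 2. The length-2 paths are: Dee–Eva–Tara; Dee–Zara–Tara.
That gives 2 distinct shortest paths.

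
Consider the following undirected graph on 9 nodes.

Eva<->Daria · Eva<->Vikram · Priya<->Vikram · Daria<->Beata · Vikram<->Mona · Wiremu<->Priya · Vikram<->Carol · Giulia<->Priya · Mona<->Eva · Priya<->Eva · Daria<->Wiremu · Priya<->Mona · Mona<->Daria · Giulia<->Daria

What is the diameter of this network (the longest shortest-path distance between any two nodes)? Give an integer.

4

Eccentricity of each node (its greatest distance to any other): Beata:4, Carol:4, Daria:3, Eva:2, Giulia:3, Mona:2, Priya:3, Vikram:3, Wiremu:3.
The maximum eccentricity is 4, realized for instance by the pair Carol–Beata via Carol – Vikram – Mona – Daria – Beata. So the diameter is 4.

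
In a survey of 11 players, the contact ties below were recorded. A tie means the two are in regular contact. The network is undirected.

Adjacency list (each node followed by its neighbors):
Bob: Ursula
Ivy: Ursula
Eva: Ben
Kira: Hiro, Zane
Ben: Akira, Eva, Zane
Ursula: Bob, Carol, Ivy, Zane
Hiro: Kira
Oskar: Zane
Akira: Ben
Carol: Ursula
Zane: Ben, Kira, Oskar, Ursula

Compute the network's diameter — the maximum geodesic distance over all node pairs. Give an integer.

Eccentricity of each node (its greatest distance to any other): Akira:4, Ben:3, Bob:4, Carol:4, Eva:4, Hiro:4, Ivy:4, Kira:3, Oskar:3, Ursula:3, Zane:2.
The maximum eccentricity is 4, realized for instance by the pair Bob–Hiro via Bob – Ursula – Zane – Kira – Hiro. So the diameter is 4.

4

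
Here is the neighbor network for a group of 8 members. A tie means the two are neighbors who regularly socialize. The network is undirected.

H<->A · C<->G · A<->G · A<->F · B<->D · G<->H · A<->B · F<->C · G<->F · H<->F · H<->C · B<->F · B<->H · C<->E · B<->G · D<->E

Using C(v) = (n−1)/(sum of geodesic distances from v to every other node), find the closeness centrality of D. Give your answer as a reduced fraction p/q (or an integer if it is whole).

Distances from D: A:2, B:1, C:2, E:1, F:2, G:2, H:2. Sum = 12.
n = 8, so closeness = 7/12.

7/12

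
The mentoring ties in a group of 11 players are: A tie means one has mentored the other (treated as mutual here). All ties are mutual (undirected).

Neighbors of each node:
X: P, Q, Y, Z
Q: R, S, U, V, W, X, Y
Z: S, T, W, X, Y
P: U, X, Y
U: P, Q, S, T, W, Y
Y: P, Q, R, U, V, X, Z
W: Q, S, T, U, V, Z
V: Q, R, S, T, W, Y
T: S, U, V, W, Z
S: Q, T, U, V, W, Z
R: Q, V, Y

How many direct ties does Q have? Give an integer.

Q is directly tied to R, S, U, V, W, X, and Y. That is 7 neighbors, so the degree of Q is 7.

7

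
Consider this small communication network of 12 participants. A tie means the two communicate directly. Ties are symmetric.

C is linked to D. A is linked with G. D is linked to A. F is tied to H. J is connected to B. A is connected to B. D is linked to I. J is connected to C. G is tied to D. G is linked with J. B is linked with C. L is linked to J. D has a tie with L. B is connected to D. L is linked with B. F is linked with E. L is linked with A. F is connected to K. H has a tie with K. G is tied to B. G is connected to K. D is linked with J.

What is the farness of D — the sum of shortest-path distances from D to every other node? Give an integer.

Distances from D: A:1, B:1, C:1, E:4, F:3, G:1, H:3, I:1, J:1, K:2, L:1.
Sum = 1 + 1 + 1 + 4 + 3 + 1 + 3 + 1 + 1 + 2 + 1 = 19.

19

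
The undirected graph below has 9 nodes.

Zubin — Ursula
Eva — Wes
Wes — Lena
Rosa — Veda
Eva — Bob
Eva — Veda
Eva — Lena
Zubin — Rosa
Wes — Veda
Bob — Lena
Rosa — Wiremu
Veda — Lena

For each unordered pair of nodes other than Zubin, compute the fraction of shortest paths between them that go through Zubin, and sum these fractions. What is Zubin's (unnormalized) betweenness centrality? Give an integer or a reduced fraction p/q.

Pairs whose geodesics pass through Zubin — Eva–Ursula: 1; Bob–Ursula: 2/2; Veda–Ursula: 1; Wes–Ursula: 1; Lena–Ursula: 1; Ursula–Rosa: 1; Ursula–Wiremu: 1.
All other pairs contribute 0.
Summing the contributions gives betweenness(Zubin) = 7.

7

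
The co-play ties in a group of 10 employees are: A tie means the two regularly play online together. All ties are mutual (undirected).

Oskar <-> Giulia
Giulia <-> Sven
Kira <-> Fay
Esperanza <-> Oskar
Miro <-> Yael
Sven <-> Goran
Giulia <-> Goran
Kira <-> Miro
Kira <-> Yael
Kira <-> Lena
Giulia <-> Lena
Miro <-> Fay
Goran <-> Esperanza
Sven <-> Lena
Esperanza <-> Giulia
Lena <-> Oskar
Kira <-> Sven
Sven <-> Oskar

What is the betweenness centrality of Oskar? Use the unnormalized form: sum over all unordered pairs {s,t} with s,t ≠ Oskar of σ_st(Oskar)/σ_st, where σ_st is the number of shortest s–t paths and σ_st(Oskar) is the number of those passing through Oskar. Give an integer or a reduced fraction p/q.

Pairs whose geodesics pass through Oskar — Esperanza–Sven: 1/3; Esperanza–Lena: 1/2; Esperanza–Fay: 2/5; Esperanza–Kira: 2/5; Esperanza–Miro: 2/5; Esperanza–Yael: 2/5.
All other pairs contribute 0.
Summing the contributions gives betweenness(Oskar) = 73/30.

73/30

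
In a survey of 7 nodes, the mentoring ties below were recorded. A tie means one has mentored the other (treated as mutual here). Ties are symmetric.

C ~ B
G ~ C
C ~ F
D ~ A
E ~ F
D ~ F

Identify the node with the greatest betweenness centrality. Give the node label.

F

Unnormalized betweenness of each node: A:0, B:0, C:9, D:5, E:0, F:11, G:0.
F has the largest value, 11, making it the main broker — the node through which the most shortest paths run.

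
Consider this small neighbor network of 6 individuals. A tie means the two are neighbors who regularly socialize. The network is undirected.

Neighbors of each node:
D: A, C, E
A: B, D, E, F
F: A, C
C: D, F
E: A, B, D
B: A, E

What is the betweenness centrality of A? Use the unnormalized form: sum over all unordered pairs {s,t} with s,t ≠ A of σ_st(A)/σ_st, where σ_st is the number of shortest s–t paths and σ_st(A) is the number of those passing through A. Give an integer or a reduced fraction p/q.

Pairs whose geodesics pass through A — D–F: 1/2; D–B: 1/2; C–B: 2/3; F–B: 1; F–E: 1.
All other pairs contribute 0.
Summing the contributions gives betweenness(A) = 11/3.

11/3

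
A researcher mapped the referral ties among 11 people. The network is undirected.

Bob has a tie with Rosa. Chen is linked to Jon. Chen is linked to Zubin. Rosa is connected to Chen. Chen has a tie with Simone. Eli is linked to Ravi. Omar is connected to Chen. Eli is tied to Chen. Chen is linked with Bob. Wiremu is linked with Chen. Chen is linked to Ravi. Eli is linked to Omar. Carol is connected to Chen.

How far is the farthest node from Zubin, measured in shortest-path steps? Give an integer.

Distances from Zubin: Bob:2, Carol:2, Chen:1, Eli:2, Jon:2, Omar:2, Ravi:2, Rosa:2, Simone:2, Wiremu:2.
The largest is 2 (to Jon, Rosa, Eli, Wiremu, Ravi, Simone, Bob, Carol, and Omar), so the eccentricity of Zubin is 2.

2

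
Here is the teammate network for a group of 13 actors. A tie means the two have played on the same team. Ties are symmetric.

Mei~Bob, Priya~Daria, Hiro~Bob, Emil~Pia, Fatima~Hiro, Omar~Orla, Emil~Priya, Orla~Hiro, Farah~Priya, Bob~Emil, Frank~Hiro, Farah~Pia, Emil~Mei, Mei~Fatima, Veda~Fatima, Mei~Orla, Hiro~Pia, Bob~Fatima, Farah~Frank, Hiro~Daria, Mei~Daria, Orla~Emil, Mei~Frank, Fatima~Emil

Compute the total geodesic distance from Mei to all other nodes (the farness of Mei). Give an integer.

18

Distances from Mei: Bob:1, Daria:1, Emil:1, Farah:2, Fatima:1, Frank:1, Hiro:2, Omar:2, Orla:1, Pia:2, Priya:2, Veda:2.
Sum = 1 + 1 + 1 + 2 + 1 + 1 + 2 + 2 + 1 + 2 + 2 + 2 = 18.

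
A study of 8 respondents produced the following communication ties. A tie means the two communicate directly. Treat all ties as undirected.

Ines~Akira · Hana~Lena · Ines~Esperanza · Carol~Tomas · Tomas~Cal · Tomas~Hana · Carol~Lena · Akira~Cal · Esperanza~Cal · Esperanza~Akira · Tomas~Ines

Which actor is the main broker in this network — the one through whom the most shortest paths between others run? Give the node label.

Tomas

Unnormalized betweenness of each node: Akira:1/3, Cal:4, Carol:5/2, Esperanza:1/3, Hana:5/2, Ines:4, Lena:1/2, Tomas:77/6.
Tomas has the largest value, 77/6, making it the main broker — the node through which the most shortest paths run.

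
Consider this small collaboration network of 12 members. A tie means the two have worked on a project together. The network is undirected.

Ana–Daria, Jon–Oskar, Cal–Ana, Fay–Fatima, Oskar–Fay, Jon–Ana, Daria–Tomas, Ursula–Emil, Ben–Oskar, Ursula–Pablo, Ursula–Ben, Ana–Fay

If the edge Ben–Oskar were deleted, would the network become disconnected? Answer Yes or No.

Yes

Without the Ben–Oskar edge there is no alternate route between Ben and Oskar, so the network disconnects. It is a bridge.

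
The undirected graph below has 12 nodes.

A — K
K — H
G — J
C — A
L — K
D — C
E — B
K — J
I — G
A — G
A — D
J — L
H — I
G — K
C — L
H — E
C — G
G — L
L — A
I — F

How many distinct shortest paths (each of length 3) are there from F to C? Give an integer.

The shortest distance is 3, and the only length-3 path is F–I–G–C. So there is exactly 1 shortest path.

1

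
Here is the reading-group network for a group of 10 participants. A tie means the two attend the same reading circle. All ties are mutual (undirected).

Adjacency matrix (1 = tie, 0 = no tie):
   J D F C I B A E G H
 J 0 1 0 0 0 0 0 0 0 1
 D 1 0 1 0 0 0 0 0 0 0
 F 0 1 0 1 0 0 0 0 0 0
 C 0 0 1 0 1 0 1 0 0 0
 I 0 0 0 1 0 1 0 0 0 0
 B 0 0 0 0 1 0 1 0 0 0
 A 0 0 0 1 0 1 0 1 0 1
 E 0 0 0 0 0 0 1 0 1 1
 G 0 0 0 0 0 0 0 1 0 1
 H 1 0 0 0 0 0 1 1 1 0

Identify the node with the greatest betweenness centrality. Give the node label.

Unnormalized betweenness of each node: A:15, B:7/3, C:10, D:8/3, E:7/3, F:4, G:0, H:32/3, I:4/3, J:14/3.
A has the largest value, 15, making it the main broker — the node through which the most shortest paths run.

A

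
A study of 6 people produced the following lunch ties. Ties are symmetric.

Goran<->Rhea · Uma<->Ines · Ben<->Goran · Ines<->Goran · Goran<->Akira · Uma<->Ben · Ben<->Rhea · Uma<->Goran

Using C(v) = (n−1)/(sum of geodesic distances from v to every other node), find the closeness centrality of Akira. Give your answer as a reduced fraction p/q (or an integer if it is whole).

Distances from Akira: Ben:2, Goran:1, Ines:2, Rhea:2, Uma:2. Sum = 9.
n = 6, so closeness = 5/9.

5/9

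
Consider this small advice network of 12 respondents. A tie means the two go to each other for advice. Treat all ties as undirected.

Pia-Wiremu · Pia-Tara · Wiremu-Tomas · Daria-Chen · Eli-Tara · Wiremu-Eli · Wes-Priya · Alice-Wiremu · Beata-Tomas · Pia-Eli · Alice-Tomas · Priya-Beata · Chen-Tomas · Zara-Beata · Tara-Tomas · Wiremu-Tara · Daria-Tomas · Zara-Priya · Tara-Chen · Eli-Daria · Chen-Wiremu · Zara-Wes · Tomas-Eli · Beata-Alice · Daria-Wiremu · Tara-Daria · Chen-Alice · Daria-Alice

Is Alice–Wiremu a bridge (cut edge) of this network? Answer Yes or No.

Even without that edge, Alice still reaches Wiremu via Alice – Chen – Wiremu, so the network stays connected. Not a bridge.

No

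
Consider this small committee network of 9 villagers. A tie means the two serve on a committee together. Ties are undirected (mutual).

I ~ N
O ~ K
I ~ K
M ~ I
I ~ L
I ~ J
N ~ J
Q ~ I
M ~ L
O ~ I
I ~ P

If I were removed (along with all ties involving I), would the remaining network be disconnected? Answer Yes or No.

Yes

Removing I leaves {K and O} with no path to {J and N}, so the network splits into 5 components. I is a cut vertex.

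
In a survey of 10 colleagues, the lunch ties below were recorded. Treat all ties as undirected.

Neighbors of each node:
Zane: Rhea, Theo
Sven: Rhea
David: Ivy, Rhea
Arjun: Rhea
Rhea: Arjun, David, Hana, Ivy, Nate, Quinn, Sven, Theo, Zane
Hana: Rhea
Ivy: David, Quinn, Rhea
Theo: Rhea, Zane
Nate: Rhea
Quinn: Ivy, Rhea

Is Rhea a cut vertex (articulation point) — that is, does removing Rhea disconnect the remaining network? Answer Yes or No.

Yes

Removing Rhea leaves {Theo and Zane} with no path to {Hana}, so the network splits into 6 components. Rhea is a cut vertex.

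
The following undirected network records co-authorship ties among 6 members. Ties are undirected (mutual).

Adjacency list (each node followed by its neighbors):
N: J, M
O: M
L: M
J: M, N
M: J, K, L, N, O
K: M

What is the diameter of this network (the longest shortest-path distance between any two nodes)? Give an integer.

Eccentricity of each node (its greatest distance to any other): J:2, K:2, L:2, M:1, N:2, O:2.
The maximum eccentricity is 2, realized for instance by the pair L–J via L – M – J. So the diameter is 2.

2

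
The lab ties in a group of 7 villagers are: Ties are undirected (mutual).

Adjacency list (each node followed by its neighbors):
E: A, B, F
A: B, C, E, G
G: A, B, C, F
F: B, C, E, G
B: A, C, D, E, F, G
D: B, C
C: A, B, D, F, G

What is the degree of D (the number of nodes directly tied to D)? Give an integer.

2

D is directly tied to B and C. That is 2 neighbors, so the degree of D is 2.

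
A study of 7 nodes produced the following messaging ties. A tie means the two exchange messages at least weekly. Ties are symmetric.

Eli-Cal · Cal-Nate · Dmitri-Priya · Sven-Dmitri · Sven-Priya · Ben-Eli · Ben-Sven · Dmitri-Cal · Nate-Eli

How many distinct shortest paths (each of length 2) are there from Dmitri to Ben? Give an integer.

The shortest distance is 2, and the only length-2 path is Dmitri–Sven–Ben. So there is exactly 1 shortest path.

1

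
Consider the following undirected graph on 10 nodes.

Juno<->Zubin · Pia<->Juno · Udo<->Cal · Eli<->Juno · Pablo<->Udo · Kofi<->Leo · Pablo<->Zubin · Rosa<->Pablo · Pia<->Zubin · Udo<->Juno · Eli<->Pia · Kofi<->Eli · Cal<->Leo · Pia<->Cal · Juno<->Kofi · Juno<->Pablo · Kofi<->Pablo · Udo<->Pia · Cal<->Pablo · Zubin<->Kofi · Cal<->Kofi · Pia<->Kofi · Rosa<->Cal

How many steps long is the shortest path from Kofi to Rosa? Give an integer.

2

One shortest route is Kofi – Cal – Rosa, which uses 2 edges, and Kofi and Rosa are not directly tied, so nothing shorter exists. So d(Kofi,Rosa) = 2.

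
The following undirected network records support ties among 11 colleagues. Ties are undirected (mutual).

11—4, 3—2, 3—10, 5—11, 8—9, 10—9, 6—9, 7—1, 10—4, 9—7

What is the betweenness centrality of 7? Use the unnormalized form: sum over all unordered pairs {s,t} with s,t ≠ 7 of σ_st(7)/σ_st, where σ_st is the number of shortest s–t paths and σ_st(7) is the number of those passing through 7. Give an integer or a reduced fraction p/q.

9

Pairs whose geodesics pass through 7 — 3–1: 1; 4–1: 1; 1–5: 1; 1–10: 1; 1–11: 1; 1–8: 1; 1–6: 1; 1–2: 1; 1–9: 1.
All other pairs contribute 0.
Summing the contributions gives betweenness(7) = 9.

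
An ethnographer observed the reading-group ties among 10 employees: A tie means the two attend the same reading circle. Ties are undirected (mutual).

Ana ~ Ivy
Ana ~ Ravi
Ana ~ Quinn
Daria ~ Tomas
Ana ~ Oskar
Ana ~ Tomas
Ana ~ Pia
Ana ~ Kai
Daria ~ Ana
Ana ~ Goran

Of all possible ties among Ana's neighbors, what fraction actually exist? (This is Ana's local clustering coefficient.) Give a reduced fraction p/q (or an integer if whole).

1/36

Ana's neighbors: Daria, Goran, Ivy, Kai, Oskar, Pia, Quinn, Ravi, and Tomas (k = 9).
Possible neighbor pairs: C(9,2) = 36. Edges among them: Daria–Tomas → e = 1.
Clustering(Ana) = 1/36.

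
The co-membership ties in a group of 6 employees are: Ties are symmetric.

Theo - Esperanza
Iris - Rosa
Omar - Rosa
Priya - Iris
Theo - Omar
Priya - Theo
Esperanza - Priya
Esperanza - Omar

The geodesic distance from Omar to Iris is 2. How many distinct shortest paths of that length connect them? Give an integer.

1

The shortest distance is 2, and the only length-2 path is Omar–Rosa–Iris. So there is exactly 1 shortest path.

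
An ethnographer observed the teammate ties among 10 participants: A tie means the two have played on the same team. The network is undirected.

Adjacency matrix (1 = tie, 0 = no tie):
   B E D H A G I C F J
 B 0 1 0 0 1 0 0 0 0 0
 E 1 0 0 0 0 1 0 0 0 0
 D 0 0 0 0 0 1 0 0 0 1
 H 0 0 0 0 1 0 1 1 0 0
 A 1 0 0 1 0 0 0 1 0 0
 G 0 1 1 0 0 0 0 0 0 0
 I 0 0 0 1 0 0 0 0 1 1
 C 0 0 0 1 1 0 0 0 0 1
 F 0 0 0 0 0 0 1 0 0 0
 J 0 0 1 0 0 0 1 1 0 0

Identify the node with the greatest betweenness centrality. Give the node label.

J

Unnormalized betweenness of each node: A:25/3, B:16/3, C:13/3, D:20/3, E:10/3, F:0, G:4, H:6, I:28/3, J:32/3.
J has the largest value, 32/3, making it the main broker — the node through which the most shortest paths run.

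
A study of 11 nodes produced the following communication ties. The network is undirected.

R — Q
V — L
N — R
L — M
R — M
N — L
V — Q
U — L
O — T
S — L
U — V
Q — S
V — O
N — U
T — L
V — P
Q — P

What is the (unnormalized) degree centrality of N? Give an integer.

3

N is directly tied to L, R, and U. That is 3 neighbors, so the degree of N is 3.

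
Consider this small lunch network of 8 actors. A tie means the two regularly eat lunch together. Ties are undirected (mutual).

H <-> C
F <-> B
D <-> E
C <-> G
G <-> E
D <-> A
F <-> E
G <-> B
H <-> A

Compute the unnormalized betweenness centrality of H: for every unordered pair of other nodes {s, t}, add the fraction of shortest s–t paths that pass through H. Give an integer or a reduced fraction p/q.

7/3

Pairs whose geodesics pass through H — D–C: 1/2; A–C: 1; A–G: 1/2; A–B: 1/3.
All other pairs contribute 0.
Summing the contributions gives betweenness(H) = 7/3.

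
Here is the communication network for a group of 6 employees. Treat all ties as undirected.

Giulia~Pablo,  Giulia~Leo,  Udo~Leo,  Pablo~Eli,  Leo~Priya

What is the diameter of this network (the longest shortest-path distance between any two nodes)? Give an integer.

Eccentricity of each node (its greatest distance to any other): Eli:4, Giulia:2, Leo:3, Pablo:3, Priya:4, Udo:4.
The maximum eccentricity is 4, realized for instance by the pair Udo–Eli via Udo – Leo – Giulia – Pablo – Eli. So the diameter is 4.

4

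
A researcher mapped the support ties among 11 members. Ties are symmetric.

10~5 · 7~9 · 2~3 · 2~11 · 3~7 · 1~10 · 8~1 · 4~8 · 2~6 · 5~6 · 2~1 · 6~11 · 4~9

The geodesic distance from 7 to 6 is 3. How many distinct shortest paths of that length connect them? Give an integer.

The shortest distance is 3, and the only length-3 path is 7–3–2–6. So there is exactly 1 shortest path.

1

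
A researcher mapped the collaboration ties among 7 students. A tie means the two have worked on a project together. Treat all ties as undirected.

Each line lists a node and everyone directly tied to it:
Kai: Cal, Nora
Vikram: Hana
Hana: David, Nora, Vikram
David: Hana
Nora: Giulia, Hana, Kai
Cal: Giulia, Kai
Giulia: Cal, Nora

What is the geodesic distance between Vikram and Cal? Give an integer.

4

One shortest route is Vikram – Hana – Nora – Kai – Cal, which uses 4 edges, and at distance 3 from Vikram we only reach {Giulia, Kai}, which does not include Cal. So d(Vikram,Cal) = 4.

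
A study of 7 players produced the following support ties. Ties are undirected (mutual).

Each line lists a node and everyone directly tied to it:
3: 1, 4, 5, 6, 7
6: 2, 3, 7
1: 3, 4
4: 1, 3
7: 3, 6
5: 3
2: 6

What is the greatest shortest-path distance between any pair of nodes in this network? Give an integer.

Eccentricity of each node (its greatest distance to any other): 1:3, 2:3, 3:2, 4:3, 5:3, 6:2, 7:2.
The maximum eccentricity is 3, realized for instance by the pair 4–2 via 4 – 3 – 6 – 2. So the diameter is 3.

3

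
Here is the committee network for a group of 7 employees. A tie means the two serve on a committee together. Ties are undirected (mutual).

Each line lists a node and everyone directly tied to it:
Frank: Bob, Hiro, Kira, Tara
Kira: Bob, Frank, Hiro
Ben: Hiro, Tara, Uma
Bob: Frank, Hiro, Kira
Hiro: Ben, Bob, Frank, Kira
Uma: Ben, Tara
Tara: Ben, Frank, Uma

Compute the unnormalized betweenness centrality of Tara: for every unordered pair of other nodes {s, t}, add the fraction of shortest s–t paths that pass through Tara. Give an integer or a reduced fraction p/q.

Pairs whose geodesics pass through Tara — Ben–Frank: 1/2; Uma–Bob: 1/2; Uma–Kira: 1/2; Uma–Frank: 1.
All other pairs contribute 0.
Summing the contributions gives betweenness(Tara) = 5/2.

5/2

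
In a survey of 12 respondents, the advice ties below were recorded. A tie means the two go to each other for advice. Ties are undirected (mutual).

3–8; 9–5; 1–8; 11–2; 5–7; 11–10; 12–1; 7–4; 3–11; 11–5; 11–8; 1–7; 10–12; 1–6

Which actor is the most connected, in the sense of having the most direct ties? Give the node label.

Degrees — 1:4, 2:1, 3:2, 4:1, 5:3, 6:1, 7:3, 8:3, 9:1, 10:2, 11:5, 12:2.
The maximum is 5, attained only by 11.

11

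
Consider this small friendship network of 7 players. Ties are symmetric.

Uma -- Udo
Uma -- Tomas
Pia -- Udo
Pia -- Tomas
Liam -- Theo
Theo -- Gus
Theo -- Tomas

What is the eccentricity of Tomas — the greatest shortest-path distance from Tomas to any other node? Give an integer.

Distances from Tomas: Gus:2, Liam:2, Pia:1, Theo:1, Udo:2, Uma:1.
The largest is 2 (to Liam, Gus, and Udo), so the eccentricity of Tomas is 2.

2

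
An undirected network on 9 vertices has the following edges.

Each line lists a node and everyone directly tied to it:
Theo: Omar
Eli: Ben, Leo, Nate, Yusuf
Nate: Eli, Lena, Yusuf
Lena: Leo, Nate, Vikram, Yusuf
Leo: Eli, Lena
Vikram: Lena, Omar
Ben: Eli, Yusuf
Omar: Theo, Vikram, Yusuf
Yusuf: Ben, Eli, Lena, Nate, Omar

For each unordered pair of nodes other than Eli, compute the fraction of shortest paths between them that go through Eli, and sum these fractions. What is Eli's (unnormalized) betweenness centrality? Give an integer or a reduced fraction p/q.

19/6

Pairs whose geodesics pass through Eli — Leo–Yusuf: 1/2; Leo–Nate: 1/2; Leo–Ben: 1; Leo–Omar: 1/3; Leo–Theo: 1/3; Nate–Ben: 1/2.
All other pairs contribute 0.
Summing the contributions gives betweenness(Eli) = 19/6.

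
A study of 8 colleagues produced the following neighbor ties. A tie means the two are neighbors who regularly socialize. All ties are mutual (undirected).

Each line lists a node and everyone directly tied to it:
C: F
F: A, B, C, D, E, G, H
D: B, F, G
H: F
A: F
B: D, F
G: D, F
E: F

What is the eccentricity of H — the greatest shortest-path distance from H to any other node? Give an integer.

Distances from H: A:2, B:2, C:2, D:2, E:2, F:1, G:2.
The largest is 2 (to D, B, G, A, E, and C), so the eccentricity of H is 2.

2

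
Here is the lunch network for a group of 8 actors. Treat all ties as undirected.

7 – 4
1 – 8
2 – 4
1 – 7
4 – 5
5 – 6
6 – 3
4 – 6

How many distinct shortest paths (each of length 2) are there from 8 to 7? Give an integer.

1

The shortest distance is 2, and the only length-2 path is 8–1–7. So there is exactly 1 shortest path.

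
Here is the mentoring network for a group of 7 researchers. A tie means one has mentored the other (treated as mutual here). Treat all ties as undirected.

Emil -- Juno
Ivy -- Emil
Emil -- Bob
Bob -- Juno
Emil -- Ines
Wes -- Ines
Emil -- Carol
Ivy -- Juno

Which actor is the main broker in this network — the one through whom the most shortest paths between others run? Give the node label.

Unnormalized betweenness of each node: Bob:0, Carol:0, Emil:23/2, Ines:5, Ivy:0, Juno:1/2, Wes:0.
Emil has the largest value, 23/2, making it the main broker — the node through which the most shortest paths run.

Emil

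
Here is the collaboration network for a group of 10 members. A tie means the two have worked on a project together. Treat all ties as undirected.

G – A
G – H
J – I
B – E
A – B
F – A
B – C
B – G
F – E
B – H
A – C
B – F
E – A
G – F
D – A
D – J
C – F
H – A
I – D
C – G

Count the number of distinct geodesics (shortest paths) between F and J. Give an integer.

1

The shortest distance is 3, and the only length-3 path is F–A–D–J. So there is exactly 1 shortest path.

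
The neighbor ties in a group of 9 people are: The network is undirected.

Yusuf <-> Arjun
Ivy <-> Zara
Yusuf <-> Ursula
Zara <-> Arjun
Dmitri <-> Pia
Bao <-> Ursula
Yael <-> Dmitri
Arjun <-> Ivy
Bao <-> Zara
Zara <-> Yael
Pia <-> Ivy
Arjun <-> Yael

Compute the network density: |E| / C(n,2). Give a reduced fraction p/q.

There are 12 edges and 9 nodes, so the maximum possible is C(9,2) = 36.
Density = 12/36 = 1/3.

1/3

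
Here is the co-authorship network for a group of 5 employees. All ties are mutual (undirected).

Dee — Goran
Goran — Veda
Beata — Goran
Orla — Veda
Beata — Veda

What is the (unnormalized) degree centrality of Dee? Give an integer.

1

Dee is directly tied to Goran. That is 1 neighbor, so the degree of Dee is 1.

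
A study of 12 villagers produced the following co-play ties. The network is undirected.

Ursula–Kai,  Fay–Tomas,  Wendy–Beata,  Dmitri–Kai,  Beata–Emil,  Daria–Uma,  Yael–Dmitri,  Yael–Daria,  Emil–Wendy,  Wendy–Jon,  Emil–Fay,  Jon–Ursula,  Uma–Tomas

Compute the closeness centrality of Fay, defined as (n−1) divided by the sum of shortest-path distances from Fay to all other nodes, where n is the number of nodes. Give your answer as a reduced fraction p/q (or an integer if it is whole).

Distances from Fay: Beata:2, Daria:3, Dmitri:5, Emil:1, Jon:3, Kai:5, Tomas:1, Uma:2, Ursula:4, Wendy:2, Yael:4. Sum = 32.
n = 12, so closeness = 11/32.

11/32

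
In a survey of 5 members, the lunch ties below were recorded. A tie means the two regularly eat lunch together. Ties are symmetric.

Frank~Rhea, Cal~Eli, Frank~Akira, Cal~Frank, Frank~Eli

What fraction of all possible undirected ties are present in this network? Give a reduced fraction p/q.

1/2

There are 5 edges and 5 nodes, so the maximum possible is C(5,2) = 10.
Density = 5/10 = 1/2.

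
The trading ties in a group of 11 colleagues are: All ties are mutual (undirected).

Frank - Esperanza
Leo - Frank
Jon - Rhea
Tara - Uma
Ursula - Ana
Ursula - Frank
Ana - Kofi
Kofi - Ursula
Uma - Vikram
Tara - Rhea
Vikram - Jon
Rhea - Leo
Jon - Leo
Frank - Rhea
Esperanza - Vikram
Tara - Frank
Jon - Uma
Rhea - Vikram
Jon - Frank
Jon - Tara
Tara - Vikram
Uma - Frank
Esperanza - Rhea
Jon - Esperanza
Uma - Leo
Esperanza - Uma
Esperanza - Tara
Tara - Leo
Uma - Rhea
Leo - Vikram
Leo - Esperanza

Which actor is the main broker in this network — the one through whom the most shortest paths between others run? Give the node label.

Unnormalized betweenness of each node: Ana:0, Esperanza:2/3, Frank:21, Jon:2/3, Kofi:0, Leo:2/3, Rhea:2/3, Tara:2/3, Uma:2/3, Ursula:16, Vikram:0.
Frank has the largest value, 21, making it the main broker — the node through which the most shortest paths run.

Frank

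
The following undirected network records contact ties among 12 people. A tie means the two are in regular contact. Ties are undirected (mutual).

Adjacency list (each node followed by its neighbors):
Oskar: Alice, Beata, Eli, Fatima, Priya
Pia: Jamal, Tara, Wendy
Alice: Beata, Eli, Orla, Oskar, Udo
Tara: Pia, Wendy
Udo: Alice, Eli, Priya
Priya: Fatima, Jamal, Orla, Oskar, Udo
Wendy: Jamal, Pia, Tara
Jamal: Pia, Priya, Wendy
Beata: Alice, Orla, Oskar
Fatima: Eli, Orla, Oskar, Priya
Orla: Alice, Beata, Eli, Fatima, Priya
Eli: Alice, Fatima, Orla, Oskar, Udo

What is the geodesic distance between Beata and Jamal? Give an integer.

3

One shortest route is Beata – Oskar – Priya – Jamal, which uses 3 edges, and at distance 2 from Beata we only reach {Eli, Fatima, Priya, Udo}, which does not include Jamal. So d(Beata,Jamal) = 3.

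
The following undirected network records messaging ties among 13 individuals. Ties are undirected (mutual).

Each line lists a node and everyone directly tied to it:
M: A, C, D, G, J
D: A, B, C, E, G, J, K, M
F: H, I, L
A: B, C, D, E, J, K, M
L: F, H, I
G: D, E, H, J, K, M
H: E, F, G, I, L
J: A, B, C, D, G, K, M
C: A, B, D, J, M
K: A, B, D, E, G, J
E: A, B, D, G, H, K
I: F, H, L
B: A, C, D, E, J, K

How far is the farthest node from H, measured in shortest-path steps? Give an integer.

3

Distances from H: A:2, B:2, C:3, D:2, E:1, F:1, G:1, I:1, J:2, K:2, L:1, M:2.
The largest is 3 (to C), so the eccentricity of H is 3.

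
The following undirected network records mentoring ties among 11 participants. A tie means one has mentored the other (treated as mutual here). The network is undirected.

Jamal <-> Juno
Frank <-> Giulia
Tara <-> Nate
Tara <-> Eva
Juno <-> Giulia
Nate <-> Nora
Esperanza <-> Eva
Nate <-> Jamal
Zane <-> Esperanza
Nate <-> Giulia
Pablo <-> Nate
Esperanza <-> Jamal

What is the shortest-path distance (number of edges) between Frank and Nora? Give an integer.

One shortest route is Frank – Giulia – Nate – Nora, which uses 3 edges, and at distance 2 from Frank we only reach {Juno, Nate}, which does not include Nora. So d(Frank,Nora) = 3.

3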